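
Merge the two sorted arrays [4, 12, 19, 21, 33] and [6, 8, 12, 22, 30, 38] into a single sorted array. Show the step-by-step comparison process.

Merging process:

Compare 4 vs 6: take 4 from left. Merged: [4]
Compare 12 vs 6: take 6 from right. Merged: [4, 6]
Compare 12 vs 8: take 8 from right. Merged: [4, 6, 8]
Compare 12 vs 12: take 12 from left. Merged: [4, 6, 8, 12]
Compare 19 vs 12: take 12 from right. Merged: [4, 6, 8, 12, 12]
Compare 19 vs 22: take 19 from left. Merged: [4, 6, 8, 12, 12, 19]
Compare 21 vs 22: take 21 from left. Merged: [4, 6, 8, 12, 12, 19, 21]
Compare 33 vs 22: take 22 from right. Merged: [4, 6, 8, 12, 12, 19, 21, 22]
Compare 33 vs 30: take 30 from right. Merged: [4, 6, 8, 12, 12, 19, 21, 22, 30]
Compare 33 vs 38: take 33 from left. Merged: [4, 6, 8, 12, 12, 19, 21, 22, 30, 33]
Append remaining from right: [38]. Merged: [4, 6, 8, 12, 12, 19, 21, 22, 30, 33, 38]

Final merged array: [4, 6, 8, 12, 12, 19, 21, 22, 30, 33, 38]
Total comparisons: 10

The merged array is [4, 6, 8, 12, 12, 19, 21, 22, 30, 33, 38], requiring 10 comparisons. The merge step runs in O(n) time where n is the total number of elements.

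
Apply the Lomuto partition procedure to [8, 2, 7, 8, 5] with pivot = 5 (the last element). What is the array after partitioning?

Lomuto partition with pivot = 5:

Initial array: [8, 2, 7, 8, 5]

arr[0]=8 > 5: no swap
arr[1]=2 <= 5: swap with position 0, array becomes [2, 8, 7, 8, 5]
arr[2]=7 > 5: no swap
arr[3]=8 > 5: no swap

Place pivot at position 1: [2, 5, 7, 8, 8]
Pivot position: 1

After partitioning with pivot 5, the array becomes [2, 5, 7, 8, 8]. The pivot is placed at index 1. All elements to the left of the pivot are <= 5, and all elements to the right are > 5.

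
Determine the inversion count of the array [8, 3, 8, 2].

Finding inversions in [8, 3, 8, 2]:

(0, 1): arr[0]=8 > arr[1]=3
(0, 3): arr[0]=8 > arr[3]=2
(1, 3): arr[1]=3 > arr[3]=2
(2, 3): arr[2]=8 > arr[3]=2

Total inversions: 4

The array has 4 inversion(s): (0,1), (0,3), (1,3), (2,3). Each pair (i,j) satisfies i < j and arr[i] > arr[j].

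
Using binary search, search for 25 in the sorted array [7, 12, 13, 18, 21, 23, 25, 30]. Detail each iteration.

Binary search for 25 in [7, 12, 13, 18, 21, 23, 25, 30]:

lo=0, hi=7, mid=3, arr[mid]=18 -> 18 < 25, search right half
lo=4, hi=7, mid=5, arr[mid]=23 -> 23 < 25, search right half
lo=6, hi=7, mid=6, arr[mid]=25 -> Found target at index 6!

Binary search finds 25 at index 6 after 3 comparisons. The search repeatedly halves the search space by comparing with the middle element.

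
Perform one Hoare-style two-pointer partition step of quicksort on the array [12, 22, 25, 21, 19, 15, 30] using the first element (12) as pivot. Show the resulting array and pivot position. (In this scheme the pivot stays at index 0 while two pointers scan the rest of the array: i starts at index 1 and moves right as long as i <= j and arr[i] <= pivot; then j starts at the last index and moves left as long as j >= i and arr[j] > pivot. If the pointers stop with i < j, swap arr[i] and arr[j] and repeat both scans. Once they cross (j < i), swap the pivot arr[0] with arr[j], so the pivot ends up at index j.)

Hoare-style two-pointer partition with pivot = 12:

Initial array: [12, 22, 25, 21, 19, 15, 30]

Pointers start at i = 1, j = 6.
i ends at 1, j ends at 0: the pointers have crossed (j < i), so scanning stops.

j = 0, so swapping arr[0] with arr[j] leaves the pivot at position 0: [12, 22, 25, 21, 19, 15, 30]
Pivot position: 0

After partitioning with pivot 12, the array becomes [12, 22, 25, 21, 19, 15, 30]. The pivot is placed at index 0. All elements to the left of the pivot are <= 12, and all elements to the right are > 12.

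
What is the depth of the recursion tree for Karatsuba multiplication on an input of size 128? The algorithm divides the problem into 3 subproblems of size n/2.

For divide and conquer with division factor 2:

Problem sizes at each level:
Level 0: 128
Level 1: 64
Level 2: 32
Level 3: 16
Level 4: 8
Level 5: 4
Level 6: 2
Level 7: 1

The root is level 0 and the size-1 base case is level 7 (the tree spans levels 0 through 7, i.e. 8 levels counting the root), so the depth is the number of divisions: log_2(128) = 7

The recursion tree depth is log_2(128) = 7. At each level, the problem size is divided by 2, so it takes 7 divisions to reduce to a base case of size 1. The algorithm makes 3 recursive calls at each level.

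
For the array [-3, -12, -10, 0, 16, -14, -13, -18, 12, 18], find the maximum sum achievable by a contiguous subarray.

Using Kadane's algorithm on [-3, -12, -10, 0, 16, -14, -13, -18, 12, 18]:

Scanning through the array:
Position 1 (value -12): max_ending_here = -12, max_so_far = -3
Position 2 (value -10): max_ending_here = -10, max_so_far = -3
Position 3 (value 0): max_ending_here = 0, max_so_far = 0
Position 4 (value 16): max_ending_here = 16, max_so_far = 16
Position 5 (value -14): max_ending_here = 2, max_so_far = 16
Position 6 (value -13): max_ending_here = -11, max_so_far = 16
Position 7 (value -18): max_ending_here = -18, max_so_far = 16
Position 8 (value 12): max_ending_here = 12, max_so_far = 16
Position 9 (value 18): max_ending_here = 30, max_so_far = 30

Maximum subarray: [12, 18]
Maximum sum: 30

The maximum subarray is [12, 18] with sum 30. This subarray runs from index 8 to index 9.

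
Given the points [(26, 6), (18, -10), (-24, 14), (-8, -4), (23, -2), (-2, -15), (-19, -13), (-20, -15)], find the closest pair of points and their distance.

Computing all pairwise distances among 8 points:

d((26, 6), (18, -10)) = 17.8885
d((26, 6), (-24, 14)) = 50.636
d((26, 6), (-8, -4)) = 35.4401
d((26, 6), (23, -2)) = 8.544
d((26, 6), (-2, -15)) = 35.0
d((26, 6), (-19, -13)) = 48.8467
d((26, 6), (-20, -15)) = 50.5668
d((18, -10), (-24, 14)) = 48.3735
d((18, -10), (-8, -4)) = 26.6833
d((18, -10), (23, -2)) = 9.434
d((18, -10), (-2, -15)) = 20.6155
d((18, -10), (-19, -13)) = 37.1214
d((18, -10), (-20, -15)) = 38.3275
d((-24, 14), (-8, -4)) = 24.0832
d((-24, 14), (23, -2)) = 49.6488
d((-24, 14), (-2, -15)) = 36.4005
d((-24, 14), (-19, -13)) = 27.4591
d((-24, 14), (-20, -15)) = 29.2746
d((-8, -4), (23, -2)) = 31.0644
d((-8, -4), (-2, -15)) = 12.53
d((-8, -4), (-19, -13)) = 14.2127
d((-8, -4), (-20, -15)) = 16.2788
d((23, -2), (-2, -15)) = 28.178
d((23, -2), (-19, -13)) = 43.4166
d((23, -2), (-20, -15)) = 44.9222
d((-2, -15), (-19, -13)) = 17.1172
d((-2, -15), (-20, -15)) = 18.0
d((-19, -13), (-20, -15)) = 2.2361 <-- minimum

Closest pair: (-19, -13) and (-20, -15) with distance 2.2361

The closest pair is (-19, -13) and (-20, -15) with Euclidean distance 2.2361. For 8 points, brute-force pairwise comparison is shown above. For large n, the divide-and-conquer algorithm (sort by x, recurse on halves, check the dividing strip) achieves O(n log n).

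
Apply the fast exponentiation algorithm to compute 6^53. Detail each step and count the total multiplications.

Computing 6^53 by squaring (build up from 6^1; each line after the first costs one multiplication):

6^1 = 6
6^2 = (6^1)^2 = 6^2 = 36
6^3 = 6 * 6^2 = 6 * 36 = 216
6^6 = (6^3)^2 = 216^2 = 46656
6^12 = (6^6)^2 = 46656^2 = 2176782336
6^13 = 6 * 6^12 = 6 * 2176782336 = 13060694016
6^26 = (6^13)^2 = 13060694016^2 = 170581728179578208256
6^52 = (6^26)^2 = 170581728179578208256^2 = 29098125988731506183153025616435306561536
6^53 = 6 * 6^52 = 6 * 29098125988731506183153025616435306561536 = 174588755932389037098918153698611839369216

Result: 174588755932389037098918153698611839369216
Multiplications needed: 8 (8 lines after 6^1)

6^53 = 174588755932389037098918153698611839369216. Using exponentiation by squaring, this requires 8 multiplications. The key idea: if the exponent is even, square the half-power; if odd, multiply by the base once.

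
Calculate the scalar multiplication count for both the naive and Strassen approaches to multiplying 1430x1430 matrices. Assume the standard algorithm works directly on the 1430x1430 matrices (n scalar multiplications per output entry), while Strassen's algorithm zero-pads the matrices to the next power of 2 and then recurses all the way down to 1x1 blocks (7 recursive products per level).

Matrix multiplication for 1430x1430 matrices:

Strassen's algorithm requires power-of-2 dimensions. Pad 1430x1430 to 2048x2048 (next power of 2).

Standard algorithm: 1430^3 = 2924207000 multiplications
Strassen's algorithm: 7^(log2(2048)) = 7^11 = 1977326743 multiplications
Savings: 2924207000 - 1977326743 = 946880257 multiplications

Standard: 2924207000 multiplications (1430^3). Strassen: 1977326743 multiplications (7^11, after padding to 2048x2048). Strassen reduces 8 recursive multiplications to 7 at each level.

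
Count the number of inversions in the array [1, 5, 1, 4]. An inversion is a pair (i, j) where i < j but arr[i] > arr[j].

Finding inversions in [1, 5, 1, 4]:

(1, 2): arr[1]=5 > arr[2]=1
(1, 3): arr[1]=5 > arr[3]=4

Total inversions: 2

The array has 2 inversion(s): (1,2), (1,3). Each pair (i,j) satisfies i < j and arr[i] > arr[j].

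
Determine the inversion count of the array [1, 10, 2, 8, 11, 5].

Finding inversions in [1, 10, 2, 8, 11, 5]:

(1, 2): arr[1]=10 > arr[2]=2
(1, 3): arr[1]=10 > arr[3]=8
(1, 5): arr[1]=10 > arr[5]=5
(3, 5): arr[3]=8 > arr[5]=5
(4, 5): arr[4]=11 > arr[5]=5

Total inversions: 5

The array has 5 inversion(s): (1,2), (1,3), (1,5), (3,5), (4,5). Each pair (i,j) satisfies i < j and arr[i] > arr[j].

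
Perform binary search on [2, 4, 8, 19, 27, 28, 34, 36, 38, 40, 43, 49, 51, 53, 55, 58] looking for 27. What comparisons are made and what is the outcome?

Binary search for 27 in [2, 4, 8, 19, 27, 28, 34, 36, 38, 40, 43, 49, 51, 53, 55, 58]:

lo=0, hi=15, mid=7, arr[mid]=36 -> 36 > 27, search left half
lo=0, hi=6, mid=3, arr[mid]=19 -> 19 < 27, search right half
lo=4, hi=6, mid=5, arr[mid]=28 -> 28 > 27, search left half
lo=4, hi=4, mid=4, arr[mid]=27 -> Found target at index 4!

Binary search finds 27 at index 4 after 4 comparisons. The search repeatedly halves the search space by comparing with the middle element.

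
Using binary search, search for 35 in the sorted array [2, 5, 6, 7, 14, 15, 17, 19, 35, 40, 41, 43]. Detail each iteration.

Binary search for 35 in [2, 5, 6, 7, 14, 15, 17, 19, 35, 40, 41, 43]:

lo=0, hi=11, mid=5, arr[mid]=15 -> 15 < 35, search right half
lo=6, hi=11, mid=8, arr[mid]=35 -> Found target at index 8!

Binary search finds 35 at index 8 after 2 comparisons. The search repeatedly halves the search space by comparing with the middle element.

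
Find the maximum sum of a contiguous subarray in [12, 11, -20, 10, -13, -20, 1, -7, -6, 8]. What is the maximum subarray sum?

Using Kadane's algorithm on [12, 11, -20, 10, -13, -20, 1, -7, -6, 8]:

Scanning through the array:
Position 1 (value 11): max_ending_here = 23, max_so_far = 23
Position 2 (value -20): max_ending_here = 3, max_so_far = 23
Position 3 (value 10): max_ending_here = 13, max_so_far = 23
Position 4 (value -13): max_ending_here = 0, max_so_far = 23
Position 5 (value -20): max_ending_here = -20, max_so_far = 23
Position 6 (value 1): max_ending_here = 1, max_so_far = 23
Position 7 (value -7): max_ending_here = -6, max_so_far = 23
Position 8 (value -6): max_ending_here = -6, max_so_far = 23
Position 9 (value 8): max_ending_here = 8, max_so_far = 23

Maximum subarray: [12, 11]
Maximum sum: 23

The maximum subarray is [12, 11] with sum 23. This subarray runs from index 0 to index 1.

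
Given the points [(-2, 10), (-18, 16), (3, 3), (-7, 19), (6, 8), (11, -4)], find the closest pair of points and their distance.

Computing all pairwise distances among 6 points:

d((-2, 10), (-18, 16)) = 17.088
d((-2, 10), (3, 3)) = 8.6023
d((-2, 10), (-7, 19)) = 10.2956
d((-2, 10), (6, 8)) = 8.2462
d((-2, 10), (11, -4)) = 19.105
d((-18, 16), (3, 3)) = 24.6982
d((-18, 16), (-7, 19)) = 11.4018
d((-18, 16), (6, 8)) = 25.2982
d((-18, 16), (11, -4)) = 35.2278
d((3, 3), (-7, 19)) = 18.868
d((3, 3), (6, 8)) = 5.831 <-- minimum
d((3, 3), (11, -4)) = 10.6301
d((-7, 19), (6, 8)) = 17.0294
d((-7, 19), (11, -4)) = 29.2062
d((6, 8), (11, -4)) = 13.0

Closest pair: (3, 3) and (6, 8) with distance 5.831

The closest pair is (3, 3) and (6, 8) with Euclidean distance 5.831. For 6 points, brute-force pairwise comparison is shown above. For large n, the divide-and-conquer algorithm (sort by x, recurse on halves, check the dividing strip) achieves O(n log n).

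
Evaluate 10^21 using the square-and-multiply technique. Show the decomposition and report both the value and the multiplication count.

Computing 10^21 by squaring (build up from 10^1; each line after the first costs one multiplication):

10^1 = 10
10^2 = (10^1)^2 = 10^2 = 100
10^4 = (10^2)^2 = 100^2 = 10000
10^5 = 10 * 10^4 = 10 * 10000 = 100000
10^10 = (10^5)^2 = 100000^2 = 10000000000
10^20 = (10^10)^2 = 10000000000^2 = 100000000000000000000
10^21 = 10 * 10^20 = 10 * 100000000000000000000 = 1000000000000000000000

Result: 1000000000000000000000
Multiplications needed: 6 (6 lines after 10^1)

10^21 = 1000000000000000000000. Using exponentiation by squaring, this requires 6 multiplications. The key idea: if the exponent is even, square the half-power; if odd, multiply by the base once.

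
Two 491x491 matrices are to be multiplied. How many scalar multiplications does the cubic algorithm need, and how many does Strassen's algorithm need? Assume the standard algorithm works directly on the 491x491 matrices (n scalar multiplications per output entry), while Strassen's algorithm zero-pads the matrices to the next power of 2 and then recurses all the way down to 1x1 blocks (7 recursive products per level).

Matrix multiplication for 491x491 matrices:

Strassen's algorithm requires power-of-2 dimensions. Pad 491x491 to 512x512 (next power of 2).

Standard algorithm: 491^3 = 118370771 multiplications
Strassen's algorithm: 7^(log2(512)) = 7^9 = 40353607 multiplications
Savings: 118370771 - 40353607 = 78017164 multiplications

Standard: 118370771 multiplications (491^3). Strassen: 40353607 multiplications (7^9, after padding to 512x512). Strassen reduces 8 recursive multiplications to 7 at each level.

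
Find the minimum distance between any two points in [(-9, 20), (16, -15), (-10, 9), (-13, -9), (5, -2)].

Computing all pairwise distances among 5 points:

d((-9, 20), (16, -15)) = 43.0116
d((-9, 20), (-10, 9)) = 11.0454 <-- minimum
d((-9, 20), (-13, -9)) = 29.2746
d((-9, 20), (5, -2)) = 26.0768
d((16, -15), (-10, 9)) = 35.3836
d((16, -15), (-13, -9)) = 29.6142
d((16, -15), (5, -2)) = 17.0294
d((-10, 9), (-13, -9)) = 18.2483
d((-10, 9), (5, -2)) = 18.6011
d((-13, -9), (5, -2)) = 19.3132

Closest pair: (-9, 20) and (-10, 9) with distance 11.0454

The closest pair is (-9, 20) and (-10, 9) with Euclidean distance 11.0454. For 5 points, brute-force pairwise comparison is shown above. For large n, the divide-and-conquer algorithm (sort by x, recurse on halves, check the dividing strip) achieves O(n log n).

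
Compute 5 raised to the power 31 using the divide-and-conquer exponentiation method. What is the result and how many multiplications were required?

Computing 5^31 by squaring (build up from 5^1; each line after the first costs one multiplication):

5^1 = 5
5^2 = (5^1)^2 = 5^2 = 25
5^3 = 5 * 5^2 = 5 * 25 = 125
5^6 = (5^3)^2 = 125^2 = 15625
5^7 = 5 * 5^6 = 5 * 15625 = 78125
5^14 = (5^7)^2 = 78125^2 = 6103515625
5^15 = 5 * 5^14 = 5 * 6103515625 = 30517578125
5^30 = (5^15)^2 = 30517578125^2 = 931322574615478515625
5^31 = 5 * 5^30 = 5 * 931322574615478515625 = 4656612873077392578125

Result: 4656612873077392578125
Multiplications needed: 8 (8 lines after 5^1)

5^31 = 4656612873077392578125. Using exponentiation by squaring, this requires 8 multiplications. The key idea: if the exponent is even, square the half-power; if odd, multiply by the base once.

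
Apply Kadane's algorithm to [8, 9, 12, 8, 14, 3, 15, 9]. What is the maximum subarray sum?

Using Kadane's algorithm on [8, 9, 12, 8, 14, 3, 15, 9]:

Scanning through the array:
Position 1 (value 9): max_ending_here = 17, max_so_far = 17
Position 2 (value 12): max_ending_here = 29, max_so_far = 29
Position 3 (value 8): max_ending_here = 37, max_so_far = 37
Position 4 (value 14): max_ending_here = 51, max_so_far = 51
Position 5 (value 3): max_ending_here = 54, max_so_far = 54
Position 6 (value 15): max_ending_here = 69, max_so_far = 69
Position 7 (value 9): max_ending_here = 78, max_so_far = 78

Maximum subarray: [8, 9, 12, 8, 14, 3, 15, 9]
Maximum sum: 78

The maximum subarray is [8, 9, 12, 8, 14, 3, 15, 9] with sum 78. This subarray runs from index 0 to index 7.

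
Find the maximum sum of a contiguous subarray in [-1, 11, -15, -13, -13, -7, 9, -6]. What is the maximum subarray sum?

Using Kadane's algorithm on [-1, 11, -15, -13, -13, -7, 9, -6]:

Scanning through the array:
Position 1 (value 11): max_ending_here = 11, max_so_far = 11
Position 2 (value -15): max_ending_here = -4, max_so_far = 11
Position 3 (value -13): max_ending_here = -13, max_so_far = 11
Position 4 (value -13): max_ending_here = -13, max_so_far = 11
Position 5 (value -7): max_ending_here = -7, max_so_far = 11
Position 6 (value 9): max_ending_here = 9, max_so_far = 11
Position 7 (value -6): max_ending_here = 3, max_so_far = 11

Maximum subarray: [11]
Maximum sum: 11

The maximum subarray is [11] with sum 11. This subarray runs from index 1 to index 1.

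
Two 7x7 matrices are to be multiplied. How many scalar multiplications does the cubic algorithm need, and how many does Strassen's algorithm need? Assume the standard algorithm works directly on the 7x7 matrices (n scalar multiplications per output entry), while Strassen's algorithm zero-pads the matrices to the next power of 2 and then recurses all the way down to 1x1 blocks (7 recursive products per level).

Matrix multiplication for 7x7 matrices:

Strassen's algorithm requires power-of-2 dimensions. Pad 7x7 to 8x8 (next power of 2).

Standard algorithm: 7^3 = 343 multiplications
Strassen's algorithm: 7^(log2(8)) = 7^3 = 343 multiplications
Savings: 343 - 343 = 0 multiplications

Standard: 343 multiplications (7^3). Strassen: 343 multiplications (7^3, after padding to 8x8). Strassen reduces 8 recursive multiplications to 7 at each level.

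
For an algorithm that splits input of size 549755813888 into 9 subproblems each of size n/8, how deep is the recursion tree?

For divide and conquer with division factor 8:

Problem sizes at each level:
Level 0: 549755813888
Level 1: 68719476736
Level 2: 8589934592
Level 3: 1073741824
Level 4: 134217728
Level 5: 16777216
Level 6: 2097152
Level 7: 262144
Level 8: 32768
Level 9: 4096
Level 10: 512
Level 11: 64
Level 12: 8
Level 13: 1

The root is level 0 and the size-1 base case is level 13 (the tree spans levels 0 through 13, i.e. 14 levels counting the root), so the depth is the number of divisions: log_8(549755813888) = 13

The recursion tree depth is log_8(549755813888) = 13. At each level, the problem size is divided by 8, so it takes 13 divisions to reduce to a base case of size 1. The algorithm makes 9 recursive calls at each level.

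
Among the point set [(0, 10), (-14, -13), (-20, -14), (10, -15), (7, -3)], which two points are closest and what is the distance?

Computing all pairwise distances among 5 points:

d((0, 10), (-14, -13)) = 26.9258
d((0, 10), (-20, -14)) = 31.241
d((0, 10), (10, -15)) = 26.9258
d((0, 10), (7, -3)) = 14.7648
d((-14, -13), (-20, -14)) = 6.0828 <-- minimum
d((-14, -13), (10, -15)) = 24.0832
d((-14, -13), (7, -3)) = 23.2594
d((-20, -14), (10, -15)) = 30.0167
d((-20, -14), (7, -3)) = 29.1548
d((10, -15), (7, -3)) = 12.3693

Closest pair: (-14, -13) and (-20, -14) with distance 6.0828

The closest pair is (-14, -13) and (-20, -14) with Euclidean distance 6.0828. For 5 points, brute-force pairwise comparison is shown above. For large n, the divide-and-conquer algorithm (sort by x, recurse on halves, check the dividing strip) achieves O(n log n).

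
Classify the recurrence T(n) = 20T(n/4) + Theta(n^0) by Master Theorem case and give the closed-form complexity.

Master Theorem for T(n) = 20T(n/4) + O(n^0):

a = 20, b = 4, c = 0
log_b(a) = log_4(20) = 2.1610

Case 1: c = 0 < log_4(20) = 2.1610
T(n) = O(n^(log_4 20))

For T(n) = 20T(n/4) + O(n^0): log_4(20) = 2.1610. This is Case 1 of the Master Theorem (c < log_b(a), work dominated by leaves), giving O(n^(log_4 20)).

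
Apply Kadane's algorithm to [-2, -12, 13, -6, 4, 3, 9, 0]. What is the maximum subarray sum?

Using Kadane's algorithm on [-2, -12, 13, -6, 4, 3, 9, 0]:

Scanning through the array:
Position 1 (value -12): max_ending_here = -12, max_so_far = -2
Position 2 (value 13): max_ending_here = 13, max_so_far = 13
Position 3 (value -6): max_ending_here = 7, max_so_far = 13
Position 4 (value 4): max_ending_here = 11, max_so_far = 13
Position 5 (value 3): max_ending_here = 14, max_so_far = 14
Position 6 (value 9): max_ending_here = 23, max_so_far = 23
Position 7 (value 0): max_ending_here = 23, max_so_far = 23

Maximum subarray: [13, -6, 4, 3, 9]
Maximum sum: 23

The maximum subarray is [13, -6, 4, 3, 9] with sum 23. This subarray runs from index 2 to index 6.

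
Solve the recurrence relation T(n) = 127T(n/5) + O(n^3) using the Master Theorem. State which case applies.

Master Theorem for T(n) = 127T(n/5) + O(n^3):

a = 127, b = 5, c = 3
log_b(a) = log_5(127) = 3.0099

Case 1: c = 3 < log_5(127) = 3.0099
T(n) = O(n^(log_5 127))

For T(n) = 127T(n/5) + O(n^3): log_5(127) = 3.0099. This is Case 1 of the Master Theorem (c < log_b(a), work dominated by leaves), giving O(n^(log_5 127)).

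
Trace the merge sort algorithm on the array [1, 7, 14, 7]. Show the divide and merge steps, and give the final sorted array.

Merge sort trace:

Split: [1, 7, 14, 7] -> [1, 7] and [14, 7]
  Split: [1, 7] -> [1] and [7]
  Merge: [1] + [7] -> [1, 7]
  Split: [14, 7] -> [14] and [7]
  Merge: [14] + [7] -> [7, 14]
Merge: [1, 7] + [7, 14] -> [1, 7, 7, 14]

Final sorted array: [1, 7, 7, 14]

The merge sort proceeds by recursively splitting the array and merging sorted halves.
After all merges, the sorted array is [1, 7, 7, 14].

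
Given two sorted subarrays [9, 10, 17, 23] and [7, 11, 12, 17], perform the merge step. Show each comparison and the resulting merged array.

Merging process:

Compare 9 vs 7: take 7 from right. Merged: [7]
Compare 9 vs 11: take 9 from left. Merged: [7, 9]
Compare 10 vs 11: take 10 from left. Merged: [7, 9, 10]
Compare 17 vs 11: take 11 from right. Merged: [7, 9, 10, 11]
Compare 17 vs 12: take 12 from right. Merged: [7, 9, 10, 11, 12]
Compare 17 vs 17: take 17 from left. Merged: [7, 9, 10, 11, 12, 17]
Compare 23 vs 17: take 17 from right. Merged: [7, 9, 10, 11, 12, 17, 17]
Append remaining from left: [23]. Merged: [7, 9, 10, 11, 12, 17, 17, 23]

Final merged array: [7, 9, 10, 11, 12, 17, 17, 23]
Total comparisons: 7

The merged array is [7, 9, 10, 11, 12, 17, 17, 23], requiring 7 comparisons. The merge step runs in O(n) time where n is the total number of elements.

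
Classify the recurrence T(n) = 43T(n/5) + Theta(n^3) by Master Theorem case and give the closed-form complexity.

Master Theorem for T(n) = 43T(n/5) + O(n^3):

a = 43, b = 5, c = 3
log_b(a) = log_5(43) = 2.3370

Case 3: c = 3 > log_5(43) = 2.3370
T(n) = O(n^3) = O(n^3)

For T(n) = 43T(n/5) + O(n^3): log_5(43) = 2.3370. This is Case 3 of the Master Theorem (c > log_b(a), work dominated by root), giving O(n^3).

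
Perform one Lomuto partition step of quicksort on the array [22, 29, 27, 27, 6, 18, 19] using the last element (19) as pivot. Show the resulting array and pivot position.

Lomuto partition with pivot = 19:

Initial array: [22, 29, 27, 27, 6, 18, 19]

arr[0]=22 > 19: no swap
arr[1]=29 > 19: no swap
arr[2]=27 > 19: no swap
arr[3]=27 > 19: no swap
arr[4]=6 <= 19: swap with position 0, array becomes [6, 29, 27, 27, 22, 18, 19]
arr[5]=18 <= 19: swap with position 1, array becomes [6, 18, 27, 27, 22, 29, 19]

Place pivot at position 2: [6, 18, 19, 27, 22, 29, 27]
Pivot position: 2

After partitioning with pivot 19, the array becomes [6, 18, 19, 27, 22, 29, 27]. The pivot is placed at index 2. All elements to the left of the pivot are <= 19, and all elements to the right are > 19.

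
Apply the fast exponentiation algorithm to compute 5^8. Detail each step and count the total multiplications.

Computing 5^8 by squaring (build up from 5^1; each line after the first costs one multiplication):

5^1 = 5
5^2 = (5^1)^2 = 5^2 = 25
5^4 = (5^2)^2 = 25^2 = 625
5^8 = (5^4)^2 = 625^2 = 390625

Result: 390625
Multiplications needed: 3 (3 lines after 5^1)

5^8 = 390625. Using exponentiation by squaring, this requires 3 multiplications. The key idea: if the exponent is even, square the half-power; if odd, multiply by the base once.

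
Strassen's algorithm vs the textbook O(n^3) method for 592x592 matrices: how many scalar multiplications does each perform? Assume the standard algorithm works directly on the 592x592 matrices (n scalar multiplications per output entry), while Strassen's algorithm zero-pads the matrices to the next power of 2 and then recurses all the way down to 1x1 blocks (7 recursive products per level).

Matrix multiplication for 592x592 matrices:

Strassen's algorithm requires power-of-2 dimensions. Pad 592x592 to 1024x1024 (next power of 2).

Standard algorithm: 592^3 = 207474688 multiplications
Strassen's algorithm: 7^(log2(1024)) = 7^10 = 282475249 multiplications
Difference: 207474688 - 282475249 = -75000561 (Strassen uses MORE here due to padding overhead — for small or just-over-power-of-2 n, padding can outweigh the per-level savings)

Standard: 207474688 multiplications (592^3). Strassen: 282475249 multiplications (7^10, after padding to 1024x1024). Strassen reduces 8 recursive multiplications to 7 at each level.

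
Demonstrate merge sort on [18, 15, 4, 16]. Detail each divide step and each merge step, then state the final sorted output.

Merge sort trace:

Split: [18, 15, 4, 16] -> [18, 15] and [4, 16]
  Split: [18, 15] -> [18] and [15]
  Merge: [18] + [15] -> [15, 18]
  Split: [4, 16] -> [4] and [16]
  Merge: [4] + [16] -> [4, 16]
Merge: [15, 18] + [4, 16] -> [4, 15, 16, 18]

Final sorted array: [4, 15, 16, 18]

The merge sort proceeds by recursively splitting the array and merging sorted halves.
After all merges, the sorted array is [4, 15, 16, 18].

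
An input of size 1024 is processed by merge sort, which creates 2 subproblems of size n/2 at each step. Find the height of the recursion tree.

For divide and conquer with division factor 2:

Problem sizes at each level:
Level 0: 1024
Level 1: 512
Level 2: 256
Level 3: 128
Level 4: 64
Level 5: 32
Level 6: 16
Level 7: 8
Level 8: 4
Level 9: 2
Level 10: 1

The root is level 0 and the size-1 base case is level 10 (the tree spans levels 0 through 10, i.e. 11 levels counting the root), so the depth is the number of divisions: log_2(1024) = 10

The recursion tree depth is log_2(1024) = 10. At each level, the problem size is divided by 2, so it takes 10 divisions to reduce to a base case of size 1. The algorithm makes 2 recursive calls at each level.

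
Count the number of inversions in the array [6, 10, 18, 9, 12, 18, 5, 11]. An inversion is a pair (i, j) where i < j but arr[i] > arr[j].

Finding inversions in [6, 10, 18, 9, 12, 18, 5, 11]:

(0, 6): arr[0]=6 > arr[6]=5
(1, 3): arr[1]=10 > arr[3]=9
(1, 6): arr[1]=10 > arr[6]=5
(2, 3): arr[2]=18 > arr[3]=9
(2, 4): arr[2]=18 > arr[4]=12
(2, 6): arr[2]=18 > arr[6]=5
(2, 7): arr[2]=18 > arr[7]=11
(3, 6): arr[3]=9 > arr[6]=5
(4, 6): arr[4]=12 > arr[6]=5
(4, 7): arr[4]=12 > arr[7]=11
(5, 6): arr[5]=18 > arr[6]=5
(5, 7): arr[5]=18 > arr[7]=11

Total inversions: 12

The array has 12 inversion(s): (0,6), (1,3), (1,6), (2,3), (2,4), (2,6), (2,7), (3,6), (4,6), (4,7), (5,6), (5,7). Each pair (i,j) satisfies i < j and arr[i] > arr[j].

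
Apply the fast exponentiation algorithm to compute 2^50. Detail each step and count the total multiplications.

Computing 2^50 by squaring (build up from 2^1; each line after the first costs one multiplication):

2^1 = 2
2^2 = (2^1)^2 = 2^2 = 4
2^3 = 2 * 2^2 = 2 * 4 = 8
2^6 = (2^3)^2 = 8^2 = 64
2^12 = (2^6)^2 = 64^2 = 4096
2^24 = (2^12)^2 = 4096^2 = 16777216
2^25 = 2 * 2^24 = 2 * 16777216 = 33554432
2^50 = (2^25)^2 = 33554432^2 = 1125899906842624

Result: 1125899906842624
Multiplications needed: 7 (7 lines after 2^1)

2^50 = 1125899906842624. Using exponentiation by squaring, this requires 7 multiplications. The key idea: if the exponent is even, square the half-power; if odd, multiply by the base once.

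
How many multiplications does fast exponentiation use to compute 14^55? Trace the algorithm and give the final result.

Computing 14^55 by squaring (build up from 14^1; each line after the first costs one multiplication):

14^1 = 14
14^2 = (14^1)^2 = 14^2 = 196
14^3 = 14 * 14^2 = 14 * 196 = 2744
14^6 = (14^3)^2 = 2744^2 = 7529536
14^12 = (14^6)^2 = 7529536^2 = 56693912375296
14^13 = 14 * 14^12 = 14 * 56693912375296 = 793714773254144
14^26 = (14^13)^2 = 793714773254144^2 = 629983141281877223603213172736
14^27 = 14 * 14^26 = 14 * 629983141281877223603213172736 = 8819763977946281130444984418304
14^54 = (14^27)^2 = 8819763977946281130444984418304^2 = 77788236626678808982722471083604074886584214739573349250236416
14^55 = 14 * 14^54 = 14 * 77788236626678808982722471083604074886584214739573349250236416 = 1089035312773503325758114595170457048412179006354026889503309824

Result: 1089035312773503325758114595170457048412179006354026889503309824
Multiplications needed: 9 (9 lines after 14^1)

14^55 = 1089035312773503325758114595170457048412179006354026889503309824. Using exponentiation by squaring, this requires 9 multiplications. The key idea: if the exponent is even, square the half-power; if odd, multiply by the base once.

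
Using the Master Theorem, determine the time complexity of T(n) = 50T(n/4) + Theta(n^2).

Master Theorem for T(n) = 50T(n/4) + O(n^2):

a = 50, b = 4, c = 2
log_b(a) = log_4(50) = 2.8219

Case 1: c = 2 < log_4(50) = 2.8219
T(n) = O(n^(log_4 50))

For T(n) = 50T(n/4) + O(n^2): log_4(50) = 2.8219. This is Case 1 of the Master Theorem (c < log_b(a), work dominated by leaves), giving O(n^(log_4 50)).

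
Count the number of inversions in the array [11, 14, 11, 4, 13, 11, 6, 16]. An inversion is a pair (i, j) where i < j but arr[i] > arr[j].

Finding inversions in [11, 14, 11, 4, 13, 11, 6, 16]:

(0, 3): arr[0]=11 > arr[3]=4
(0, 6): arr[0]=11 > arr[6]=6
(1, 2): arr[1]=14 > arr[2]=11
(1, 3): arr[1]=14 > arr[3]=4
(1, 4): arr[1]=14 > arr[4]=13
(1, 5): arr[1]=14 > arr[5]=11
(1, 6): arr[1]=14 > arr[6]=6
(2, 3): arr[2]=11 > arr[3]=4
(2, 6): arr[2]=11 > arr[6]=6
(4, 5): arr[4]=13 > arr[5]=11
(4, 6): arr[4]=13 > arr[6]=6
(5, 6): arr[5]=11 > arr[6]=6

Total inversions: 12

The array has 12 inversion(s): (0,3), (0,6), (1,2), (1,3), (1,4), (1,5), (1,6), (2,3), (2,6), (4,5), (4,6), (5,6). Each pair (i,j) satisfies i < j and arr[i] > arr[j].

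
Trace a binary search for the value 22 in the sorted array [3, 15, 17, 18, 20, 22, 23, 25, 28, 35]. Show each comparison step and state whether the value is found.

Binary search for 22 in [3, 15, 17, 18, 20, 22, 23, 25, 28, 35]:

lo=0, hi=9, mid=4, arr[mid]=20 -> 20 < 22, search right half
lo=5, hi=9, mid=7, arr[mid]=25 -> 25 > 22, search left half
lo=5, hi=6, mid=5, arr[mid]=22 -> Found target at index 5!

Binary search finds 22 at index 5 after 3 comparisons. The search repeatedly halves the search space by comparing with the middle element.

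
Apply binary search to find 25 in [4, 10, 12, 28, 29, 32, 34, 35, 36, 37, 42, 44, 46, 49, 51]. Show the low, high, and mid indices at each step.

Binary search for 25 in [4, 10, 12, 28, 29, 32, 34, 35, 36, 37, 42, 44, 46, 49, 51]:

lo=0, hi=14, mid=7, arr[mid]=35 -> 35 > 25, search left half
lo=0, hi=6, mid=3, arr[mid]=28 -> 28 > 25, search left half
lo=0, hi=2, mid=1, arr[mid]=10 -> 10 < 25, search right half
lo=2, hi=2, mid=2, arr[mid]=12 -> 12 < 25, search right half
lo=3 > hi=2, target 25 not found

Binary search determines that 25 is not in the array after 4 comparisons. The search space was exhausted without finding the target.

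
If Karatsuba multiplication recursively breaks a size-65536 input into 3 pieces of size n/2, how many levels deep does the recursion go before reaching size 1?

For divide and conquer with division factor 2:

Problem sizes at each level:
Level 0: 65536
Level 1: 32768
Level 2: 16384
Level 3: 8192
Level 4: 4096
Level 5: 2048
Level 6: 1024
Level 7: 512
Level 8: 256
Level 9: 128
Level 10: 64
Level 11: 32
Level 12: 16
Level 13: 8
Level 14: 4
Level 15: 2
Level 16: 1

The root is level 0 and the size-1 base case is level 16 (the tree spans levels 0 through 16, i.e. 17 levels counting the root), so the depth is the number of divisions: log_2(65536) = 16

The recursion tree depth is log_2(65536) = 16. At each level, the problem size is divided by 2, so it takes 16 divisions to reduce to a base case of size 1. The algorithm makes 3 recursive calls at each level.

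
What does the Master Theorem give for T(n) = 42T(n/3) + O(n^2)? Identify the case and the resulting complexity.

Master Theorem for T(n) = 42T(n/3) + O(n^2):

a = 42, b = 3, c = 2
log_b(a) = log_3(42) = 3.4022

Case 1: c = 2 < log_3(42) = 3.4022
T(n) = O(n^(log_3 42))

For T(n) = 42T(n/3) + O(n^2): log_3(42) = 3.4022. This is Case 1 of the Master Theorem (c < log_b(a), work dominated by leaves), giving O(n^(log_3 42)).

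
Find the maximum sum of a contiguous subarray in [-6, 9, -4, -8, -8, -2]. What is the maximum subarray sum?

Using Kadane's algorithm on [-6, 9, -4, -8, -8, -2]:

Scanning through the array:
Position 1 (value 9): max_ending_here = 9, max_so_far = 9
Position 2 (value -4): max_ending_here = 5, max_so_far = 9
Position 3 (value -8): max_ending_here = -3, max_so_far = 9
Position 4 (value -8): max_ending_here = -8, max_so_far = 9
Position 5 (value -2): max_ending_here = -2, max_so_far = 9

Maximum subarray: [9]
Maximum sum: 9

The maximum subarray is [9] with sum 9. This subarray runs from index 1 to index 1.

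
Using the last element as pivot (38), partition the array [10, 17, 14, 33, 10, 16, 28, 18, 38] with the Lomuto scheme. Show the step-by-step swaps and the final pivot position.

Lomuto partition with pivot = 38:

Initial array: [10, 17, 14, 33, 10, 16, 28, 18, 38]

arr[0]=10 <= 38: swap with position 0, array becomes [10, 17, 14, 33, 10, 16, 28, 18, 38]
arr[1]=17 <= 38: swap with position 1, array becomes [10, 17, 14, 33, 10, 16, 28, 18, 38]
arr[2]=14 <= 38: swap with position 2, array becomes [10, 17, 14, 33, 10, 16, 28, 18, 38]
arr[3]=33 <= 38: swap with position 3, array becomes [10, 17, 14, 33, 10, 16, 28, 18, 38]
arr[4]=10 <= 38: swap with position 4, array becomes [10, 17, 14, 33, 10, 16, 28, 18, 38]
arr[5]=16 <= 38: swap with position 5, array becomes [10, 17, 14, 33, 10, 16, 28, 18, 38]
arr[6]=28 <= 38: swap with position 6, array becomes [10, 17, 14, 33, 10, 16, 28, 18, 38]
arr[7]=18 <= 38: swap with position 7, array becomes [10, 17, 14, 33, 10, 16, 28, 18, 38]

Place pivot at position 8: [10, 17, 14, 33, 10, 16, 28, 18, 38]
Pivot position: 8

After partitioning with pivot 38, the array becomes [10, 17, 14, 33, 10, 16, 28, 18, 38]. The pivot is placed at index 8. All elements to the left of the pivot are <= 38, and all elements to the right are > 38.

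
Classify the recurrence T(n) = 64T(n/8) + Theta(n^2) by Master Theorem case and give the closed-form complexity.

Master Theorem for T(n) = 64T(n/8) + O(n^2):

a = 64, b = 8, c = 2
log_b(a) = log_8(64) = 2.0000

Case 2: c = 2 = log_8(64) = 2.0000
T(n) = O(n^2 log n) = O(n^2 log n)

For T(n) = 64T(n/8) + O(n^2): log_8(64) = 2.0000. This is Case 2 of the Master Theorem (c = log_b(a), equal work at all levels), giving O(n^2 log n).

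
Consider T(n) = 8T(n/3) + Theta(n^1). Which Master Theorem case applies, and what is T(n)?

Master Theorem for T(n) = 8T(n/3) + O(n^1):

a = 8, b = 3, c = 1
log_b(a) = log_3(8) = 1.8928

Case 1: c = 1 < log_3(8) = 1.8928
T(n) = O(n^(log_3 8))

For T(n) = 8T(n/3) + O(n^1): log_3(8) = 1.8928. This is Case 1 of the Master Theorem (c < log_b(a), work dominated by leaves), giving O(n^(log_3 8)).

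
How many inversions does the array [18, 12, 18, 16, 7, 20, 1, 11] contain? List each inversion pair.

Finding inversions in [18, 12, 18, 16, 7, 20, 1, 11]:

(0, 1): arr[0]=18 > arr[1]=12
(0, 3): arr[0]=18 > arr[3]=16
(0, 4): arr[0]=18 > arr[4]=7
(0, 6): arr[0]=18 > arr[6]=1
(0, 7): arr[0]=18 > arr[7]=11
(1, 4): arr[1]=12 > arr[4]=7
(1, 6): arr[1]=12 > arr[6]=1
(1, 7): arr[1]=12 > arr[7]=11
(2, 3): arr[2]=18 > arr[3]=16
(2, 4): arr[2]=18 > arr[4]=7
(2, 6): arr[2]=18 > arr[6]=1
(2, 7): arr[2]=18 > arr[7]=11
(3, 4): arr[3]=16 > arr[4]=7
(3, 6): arr[3]=16 > arr[6]=1
(3, 7): arr[3]=16 > arr[7]=11
(4, 6): arr[4]=7 > arr[6]=1
(5, 6): arr[5]=20 > arr[6]=1
(5, 7): arr[5]=20 > arr[7]=11

Total inversions: 18

The array has 18 inversion(s): (0,1), (0,3), (0,4), (0,6), (0,7), (1,4), (1,6), (1,7), (2,3), (2,4), (2,6), (2,7), (3,4), (3,6), (3,7), (4,6), (5,6), (5,7). Each pair (i,j) satisfies i < j and arr[i] > arr[j].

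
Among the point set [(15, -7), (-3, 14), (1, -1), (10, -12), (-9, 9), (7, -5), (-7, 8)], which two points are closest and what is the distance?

Computing all pairwise distances among 7 points:

d((15, -7), (-3, 14)) = 27.6586
d((15, -7), (1, -1)) = 15.2315
d((15, -7), (10, -12)) = 7.0711
d((15, -7), (-9, 9)) = 28.8444
d((15, -7), (7, -5)) = 8.2462
d((15, -7), (-7, 8)) = 26.6271
d((-3, 14), (1, -1)) = 15.5242
d((-3, 14), (10, -12)) = 29.0689
d((-3, 14), (-9, 9)) = 7.8102
d((-3, 14), (7, -5)) = 21.4709
d((-3, 14), (-7, 8)) = 7.2111
d((1, -1), (10, -12)) = 14.2127
d((1, -1), (-9, 9)) = 14.1421
d((1, -1), (7, -5)) = 7.2111
d((1, -1), (-7, 8)) = 12.0416
d((10, -12), (-9, 9)) = 28.3196
d((10, -12), (7, -5)) = 7.6158
d((10, -12), (-7, 8)) = 26.2488
d((-9, 9), (7, -5)) = 21.2603
d((-9, 9), (-7, 8)) = 2.2361 <-- minimum
d((7, -5), (-7, 8)) = 19.105

Closest pair: (-9, 9) and (-7, 8) with distance 2.2361

The closest pair is (-9, 9) and (-7, 8) with Euclidean distance 2.2361. For 7 points, brute-force pairwise comparison is shown above. For large n, the divide-and-conquer algorithm (sort by x, recurse on halves, check the dividing strip) achieves O(n log n).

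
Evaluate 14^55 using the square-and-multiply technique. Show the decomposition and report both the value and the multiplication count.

Computing 14^55 by squaring (build up from 14^1; each line after the first costs one multiplication):

14^1 = 14
14^2 = (14^1)^2 = 14^2 = 196
14^3 = 14 * 14^2 = 14 * 196 = 2744
14^6 = (14^3)^2 = 2744^2 = 7529536
14^12 = (14^6)^2 = 7529536^2 = 56693912375296
14^13 = 14 * 14^12 = 14 * 56693912375296 = 793714773254144
14^26 = (14^13)^2 = 793714773254144^2 = 629983141281877223603213172736
14^27 = 14 * 14^26 = 14 * 629983141281877223603213172736 = 8819763977946281130444984418304
14^54 = (14^27)^2 = 8819763977946281130444984418304^2 = 77788236626678808982722471083604074886584214739573349250236416
14^55 = 14 * 14^54 = 14 * 77788236626678808982722471083604074886584214739573349250236416 = 1089035312773503325758114595170457048412179006354026889503309824

Result: 1089035312773503325758114595170457048412179006354026889503309824
Multiplications needed: 9 (9 lines after 14^1)

14^55 = 1089035312773503325758114595170457048412179006354026889503309824. Using exponentiation by squaring, this requires 9 multiplications. The key idea: if the exponent is even, square the half-power; if odd, multiply by the base once.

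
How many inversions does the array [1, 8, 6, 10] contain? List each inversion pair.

Finding inversions in [1, 8, 6, 10]:

(1, 2): arr[1]=8 > arr[2]=6

Total inversions: 1

The array has 1 inversion(s): (1,2). Each pair (i,j) satisfies i < j and arr[i] > arr[j].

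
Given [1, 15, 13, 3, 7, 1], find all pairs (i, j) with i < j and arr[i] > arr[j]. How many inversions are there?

Finding inversions in [1, 15, 13, 3, 7, 1]:

(1, 2): arr[1]=15 > arr[2]=13
(1, 3): arr[1]=15 > arr[3]=3
(1, 4): arr[1]=15 > arr[4]=7
(1, 5): arr[1]=15 > arr[5]=1
(2, 3): arr[2]=13 > arr[3]=3
(2, 4): arr[2]=13 > arr[4]=7
(2, 5): arr[2]=13 > arr[5]=1
(3, 5): arr[3]=3 > arr[5]=1
(4, 5): arr[4]=7 > arr[5]=1

Total inversions: 9

The array has 9 inversion(s): (1,2), (1,3), (1,4), (1,5), (2,3), (2,4), (2,5), (3,5), (4,5). Each pair (i,j) satisfies i < j and arr[i] > arr[j].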